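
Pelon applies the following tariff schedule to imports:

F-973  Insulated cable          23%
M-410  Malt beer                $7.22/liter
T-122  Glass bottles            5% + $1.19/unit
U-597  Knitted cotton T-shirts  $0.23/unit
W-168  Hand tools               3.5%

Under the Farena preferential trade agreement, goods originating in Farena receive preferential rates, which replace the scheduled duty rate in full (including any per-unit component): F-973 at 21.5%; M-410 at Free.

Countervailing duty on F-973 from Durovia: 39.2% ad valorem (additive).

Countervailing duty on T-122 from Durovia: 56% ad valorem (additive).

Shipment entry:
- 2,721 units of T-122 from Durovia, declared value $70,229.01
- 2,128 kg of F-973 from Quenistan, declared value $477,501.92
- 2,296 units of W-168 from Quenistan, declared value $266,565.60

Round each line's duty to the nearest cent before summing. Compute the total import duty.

$165,232.93

Line 1 (T-122, Durovia, 2,721 units, $70,229.01):
Base rate for T-122 is 5% + $1.19/unit.
Additional duty on T-122 from Durovia: +56%. Applied ad valorem rate: 5% + 56% = 61%.
Duty = $70,229.01 × 61% + 2,721 × $1.19 = $46,077.69.
Line 2 (F-973, Quenistan, 2,128 kg, $477,501.92):
Base rate for F-973 is 23%.
F-973 has an FTA preferential rate, but origin Quenistan is not Farena; base rate stands.
The additional-duty order on F-973 targets Durovia, not Quenistan; it does not apply.
Duty = $477,501.92 × 23% = $109,825.44.
Line 3 (W-168, Quenistan, 2,296 units, $266,565.60):
Base rate for W-168 is 3.5%.
Duty = $266,565.60 × 3.5% = $9,329.80.
Total = $46,077.69 + $109,825.44 + $9,329.80 = $165,232.93.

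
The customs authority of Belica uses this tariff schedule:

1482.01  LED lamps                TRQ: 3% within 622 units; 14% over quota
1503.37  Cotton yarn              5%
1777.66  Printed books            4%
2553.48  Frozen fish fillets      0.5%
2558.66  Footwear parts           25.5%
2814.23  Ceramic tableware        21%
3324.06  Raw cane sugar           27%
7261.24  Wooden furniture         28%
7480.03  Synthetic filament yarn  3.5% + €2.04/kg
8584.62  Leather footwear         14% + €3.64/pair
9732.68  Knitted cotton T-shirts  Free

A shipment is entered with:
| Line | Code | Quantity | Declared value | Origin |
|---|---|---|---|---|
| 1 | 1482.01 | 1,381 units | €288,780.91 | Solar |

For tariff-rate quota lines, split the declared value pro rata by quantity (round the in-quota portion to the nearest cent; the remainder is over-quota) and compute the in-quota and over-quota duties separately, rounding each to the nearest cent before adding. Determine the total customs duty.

Line 1 (1482.01, Solar, 1,381 units, €288,780.91):
Code 1482.01 is under a tariff-rate quota (threshold 622 units). In-quota: 622 units at 3%; over-quota: 759 units at 14%.
Pro-rata value split: in-quota = €288,780.91 × 622/1,381 = €130,066.42; over-quota = €288,780.91 − €130,066.42 = €158,714.49.
In-quota duty = €130,066.42 × 3% = €3,901.99. Over-quota duty = €158,714.49 × 14% = €22,220.03.
Line duty = €3,901.99 + €22,220.03 = €26,122.02.

€26,122.02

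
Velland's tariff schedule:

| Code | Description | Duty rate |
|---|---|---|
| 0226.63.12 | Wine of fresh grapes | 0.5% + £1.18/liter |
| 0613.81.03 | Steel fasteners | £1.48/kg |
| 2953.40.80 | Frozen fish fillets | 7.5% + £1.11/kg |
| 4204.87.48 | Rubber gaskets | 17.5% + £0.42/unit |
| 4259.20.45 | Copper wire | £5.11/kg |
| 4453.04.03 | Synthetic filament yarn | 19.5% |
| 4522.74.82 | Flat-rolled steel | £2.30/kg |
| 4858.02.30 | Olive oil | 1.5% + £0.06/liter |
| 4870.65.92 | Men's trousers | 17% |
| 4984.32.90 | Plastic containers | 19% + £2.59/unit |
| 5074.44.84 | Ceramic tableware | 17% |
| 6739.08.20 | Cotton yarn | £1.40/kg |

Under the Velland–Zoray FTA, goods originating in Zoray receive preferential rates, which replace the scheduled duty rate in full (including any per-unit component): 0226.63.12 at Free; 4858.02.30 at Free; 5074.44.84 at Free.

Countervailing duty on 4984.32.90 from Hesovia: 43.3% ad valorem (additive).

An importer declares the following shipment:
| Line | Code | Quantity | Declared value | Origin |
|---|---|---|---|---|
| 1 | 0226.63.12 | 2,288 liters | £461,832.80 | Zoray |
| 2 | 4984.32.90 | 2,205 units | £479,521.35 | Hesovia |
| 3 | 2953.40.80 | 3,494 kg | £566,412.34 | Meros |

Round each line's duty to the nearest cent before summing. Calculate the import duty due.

Line 1 (0226.63.12, Zoray, 2,288 liters, £461,832.80):
Base rate for 0226.63.12 is 0.5% + £1.18/liter.
Origin Zoray qualifies under the Velland–Zoray agreement and 0226.63.12 is covered: preferential rate Free applies instead.
Duty = £461,832.80 × 0% = £0.00.
Line 2 (4984.32.90, Hesovia, 2,205 units, £479,521.35):
Base rate for 4984.32.90 is 19% + £2.59/unit.
Additional duty on 4984.32.90 from Hesovia: +43.3%. Applied ad valorem rate: 19% + 43.3% = 62.3%.
Duty = £479,521.35 × 62.3% + 2,205 × £2.59 = £304,452.75.
Line 3 (2953.40.80, Meros, 3,494 kg, £566,412.34):
Base rate for 2953.40.80 is 7.5% + £1.11/kg.
Duty = £566,412.34 × 7.5% + 3,494 × £1.11 = £46,359.27.
Total = £0.00 + £304,452.75 + £46,359.27 = £350,812.02.

£350,812.02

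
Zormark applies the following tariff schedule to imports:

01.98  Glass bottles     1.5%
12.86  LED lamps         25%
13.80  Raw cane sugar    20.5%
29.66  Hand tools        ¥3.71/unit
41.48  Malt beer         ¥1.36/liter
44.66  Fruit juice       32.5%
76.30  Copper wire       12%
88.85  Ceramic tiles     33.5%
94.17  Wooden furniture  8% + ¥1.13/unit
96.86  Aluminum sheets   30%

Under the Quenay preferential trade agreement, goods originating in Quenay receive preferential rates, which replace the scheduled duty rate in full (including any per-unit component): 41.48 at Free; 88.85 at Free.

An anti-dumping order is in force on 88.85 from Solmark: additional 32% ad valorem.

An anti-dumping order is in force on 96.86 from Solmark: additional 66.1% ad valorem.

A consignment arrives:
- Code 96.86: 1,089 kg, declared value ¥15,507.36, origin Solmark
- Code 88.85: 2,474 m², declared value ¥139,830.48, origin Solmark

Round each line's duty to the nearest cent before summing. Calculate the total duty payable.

Line 1 (96.86, Solmark, 1,089 kg, ¥15,507.36):
Base rate for 96.86 is 30%.
Additional duty on 96.86 from Solmark: +66.1%. Applied ad valorem rate: 30% + 66.1% = 96.1%.
Duty = ¥15,507.36 × 96.1% = ¥14,902.57.
Line 2 (88.85, Solmark, 2,474 m², ¥139,830.48):
Base rate for 88.85 is 33.5%.
88.85 has an FTA preferential rate, but origin Solmark is not Quenay; base rate stands.
Additional duty on 88.85 from Solmark: +32%. Applied ad valorem rate: 33.5% + 32% = 65.5%.
Duty = ¥139,830.48 × 65.5% = ¥91,588.96.
Total = ¥14,902.57 + ¥91,588.96 = ¥106,491.53.

¥106,491.53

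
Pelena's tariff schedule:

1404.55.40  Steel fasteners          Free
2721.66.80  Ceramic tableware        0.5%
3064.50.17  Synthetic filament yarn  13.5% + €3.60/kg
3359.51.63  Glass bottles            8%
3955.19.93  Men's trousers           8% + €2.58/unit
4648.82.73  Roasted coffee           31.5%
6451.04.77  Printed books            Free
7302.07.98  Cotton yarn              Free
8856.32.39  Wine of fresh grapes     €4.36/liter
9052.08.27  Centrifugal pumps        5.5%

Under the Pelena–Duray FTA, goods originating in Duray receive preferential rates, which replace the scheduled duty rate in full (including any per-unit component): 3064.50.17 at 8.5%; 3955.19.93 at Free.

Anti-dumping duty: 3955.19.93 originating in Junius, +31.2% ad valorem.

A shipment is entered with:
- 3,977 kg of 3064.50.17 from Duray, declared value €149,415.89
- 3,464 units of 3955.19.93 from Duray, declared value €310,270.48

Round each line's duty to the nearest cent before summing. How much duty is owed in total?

€12,700.35

Line 1 (3064.50.17, Duray, 3,977 kg, €149,415.89):
Base rate for 3064.50.17 is 13.5% + €3.60/kg.
Origin Duray qualifies under the Pelena–Duray agreement and 3064.50.17 is covered: preferential rate 8.5% applies instead.
Duty = €149,415.89 × 8.5% = €12,700.35.
Line 2 (3955.19.93, Duray, 3,464 units, €310,270.48):
Base rate for 3955.19.93 is 8% + €2.58/unit.
Origin Duray qualifies under the Pelena–Duray agreement and 3955.19.93 is covered: preferential rate Free applies instead.
The additional-duty order on 3955.19.93 targets Junius, not Duray; it does not apply.
Duty = €310,270.48 × 0% = €0.00.
Total = €12,700.35 + €0.00 = €12,700.35.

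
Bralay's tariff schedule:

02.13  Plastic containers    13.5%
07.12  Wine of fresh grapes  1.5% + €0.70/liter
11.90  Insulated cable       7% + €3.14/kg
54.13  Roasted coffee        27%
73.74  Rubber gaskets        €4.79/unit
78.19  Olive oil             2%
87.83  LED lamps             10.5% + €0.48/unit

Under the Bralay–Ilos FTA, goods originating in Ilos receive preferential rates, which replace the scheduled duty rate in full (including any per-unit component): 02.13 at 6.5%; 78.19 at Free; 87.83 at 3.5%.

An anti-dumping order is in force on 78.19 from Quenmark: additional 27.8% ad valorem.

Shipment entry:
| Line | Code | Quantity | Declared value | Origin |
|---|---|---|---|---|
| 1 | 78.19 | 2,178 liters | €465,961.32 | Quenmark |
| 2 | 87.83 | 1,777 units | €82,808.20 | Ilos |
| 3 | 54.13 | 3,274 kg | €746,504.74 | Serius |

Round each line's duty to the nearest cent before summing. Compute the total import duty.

Line 1 (78.19, Quenmark, 2,178 liters, €465,961.32):
Base rate for 78.19 is 2%.
78.19 has an FTA preferential rate, but origin Quenmark is not Ilos; base rate stands.
Additional duty on 78.19 from Quenmark: +27.8%. Applied ad valorem rate: 2% + 27.8% = 29.8%.
Duty = €465,961.32 × 29.8% = €138,856.47.
Line 2 (87.83, Ilos, 1,777 units, €82,808.20):
Base rate for 87.83 is 10.5% + €0.48/unit.
Origin Ilos qualifies under the Bralay–Ilos agreement and 87.83 is covered: preferential rate 3.5% applies instead.
Duty = €82,808.20 × 3.5% = €2,898.29.
Line 3 (54.13, Serius, 3,274 kg, €746,504.74):
Base rate for 54.13 is 27%.
Duty = €746,504.74 × 27% = €201,556.28.
Total = €138,856.47 + €2,898.29 + €201,556.28 = €343,311.04.

€343,311.04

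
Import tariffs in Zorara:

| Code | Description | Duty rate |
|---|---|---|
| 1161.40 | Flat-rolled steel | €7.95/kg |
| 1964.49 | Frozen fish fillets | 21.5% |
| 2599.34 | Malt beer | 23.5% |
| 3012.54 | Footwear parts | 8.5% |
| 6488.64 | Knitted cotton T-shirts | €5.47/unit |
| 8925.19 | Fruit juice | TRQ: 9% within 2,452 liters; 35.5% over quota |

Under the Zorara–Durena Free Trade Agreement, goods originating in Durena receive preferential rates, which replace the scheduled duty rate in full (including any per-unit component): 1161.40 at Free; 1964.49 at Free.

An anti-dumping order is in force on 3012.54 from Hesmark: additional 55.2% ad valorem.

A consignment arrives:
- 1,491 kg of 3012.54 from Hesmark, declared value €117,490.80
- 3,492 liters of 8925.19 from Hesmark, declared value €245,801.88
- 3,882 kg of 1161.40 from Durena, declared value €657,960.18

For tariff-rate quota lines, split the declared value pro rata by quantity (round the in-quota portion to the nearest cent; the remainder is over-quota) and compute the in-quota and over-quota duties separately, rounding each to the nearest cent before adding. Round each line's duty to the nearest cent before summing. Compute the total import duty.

Line 1 (3012.54, Hesmark, 1,491 kg, €117,490.80):
Base rate for 3012.54 is 8.5%.
Additional duty on 3012.54 from Hesmark: +55.2%. Applied ad valorem rate: 8.5% + 55.2% = 63.7%.
Duty = €117,490.80 × 63.7% = €74,841.64.
Line 2 (8925.19, Hesmark, 3,492 liters, €245,801.88):
Code 8925.19 is under a tariff-rate quota (threshold 2,452 liters). In-quota: 2,452 liters at 9%; over-quota: 1,040 liters at 35.5%.
Pro-rata value split: in-quota = €245,801.88 × 2,452/3,492 = €172,596.28; over-quota = €245,801.88 − €172,596.28 = €73,205.60.
In-quota duty = €172,596.28 × 9% = €15,533.67. Over-quota duty = €73,205.60 × 35.5% = €25,987.99.
Line duty = €15,533.67 + €25,987.99 = €41,521.66.
Line 3 (1161.40, Durena, 3,882 kg, €657,960.18):
Base rate for 1161.40 is €7.95/kg.
Origin Durena qualifies under the Zorara–Durena agreement and 1161.40 is covered: preferential rate Free applies instead.
Duty = €657,960.18 × 0% = €0.00.
Total = €74,841.64 + €41,521.66 + €0.00 = €116,363.30.

€116,363.30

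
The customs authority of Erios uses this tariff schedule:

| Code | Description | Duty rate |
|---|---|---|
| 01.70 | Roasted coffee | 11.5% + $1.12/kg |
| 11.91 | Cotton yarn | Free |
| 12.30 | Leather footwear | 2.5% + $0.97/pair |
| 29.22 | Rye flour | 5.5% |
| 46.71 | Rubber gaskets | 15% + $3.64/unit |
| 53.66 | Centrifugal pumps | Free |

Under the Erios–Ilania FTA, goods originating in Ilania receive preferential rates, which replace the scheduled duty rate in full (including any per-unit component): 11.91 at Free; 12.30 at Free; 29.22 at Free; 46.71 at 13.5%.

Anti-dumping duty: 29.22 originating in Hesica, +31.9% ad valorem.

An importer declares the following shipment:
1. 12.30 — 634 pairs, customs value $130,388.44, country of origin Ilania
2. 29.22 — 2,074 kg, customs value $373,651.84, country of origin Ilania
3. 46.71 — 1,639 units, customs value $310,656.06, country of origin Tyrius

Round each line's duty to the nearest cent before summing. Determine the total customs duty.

$52,564.37

Line 1 (12.30, Ilania, 634 pairs, $130,388.44):
Base rate for 12.30 is 2.5% + $0.97/pair.
Origin Ilania qualifies under the Erios–Ilania agreement and 12.30 is covered: preferential rate Free applies instead.
Duty = $130,388.44 × 0% = $0.00.
Line 2 (29.22, Ilania, 2,074 kg, $373,651.84):
Base rate for 29.22 is 5.5%.
Origin Ilania qualifies under the Erios–Ilania agreement and 29.22 is covered: preferential rate Free applies instead.
The additional-duty order on 29.22 targets Hesica, not Ilania; it does not apply.
Duty = $373,651.84 × 0% = $0.00.
Line 3 (46.71, Tyrius, 1,639 units, $310,656.06):
Base rate for 46.71 is 15% + $3.64/unit.
46.71 has an FTA preferential rate, but origin Tyrius is not Ilania; base rate stands.
Duty = $310,656.06 × 15% + 1,639 × $3.64 = $52,564.37.
Total = $0.00 + $0.00 + $52,564.37 = $52,564.37.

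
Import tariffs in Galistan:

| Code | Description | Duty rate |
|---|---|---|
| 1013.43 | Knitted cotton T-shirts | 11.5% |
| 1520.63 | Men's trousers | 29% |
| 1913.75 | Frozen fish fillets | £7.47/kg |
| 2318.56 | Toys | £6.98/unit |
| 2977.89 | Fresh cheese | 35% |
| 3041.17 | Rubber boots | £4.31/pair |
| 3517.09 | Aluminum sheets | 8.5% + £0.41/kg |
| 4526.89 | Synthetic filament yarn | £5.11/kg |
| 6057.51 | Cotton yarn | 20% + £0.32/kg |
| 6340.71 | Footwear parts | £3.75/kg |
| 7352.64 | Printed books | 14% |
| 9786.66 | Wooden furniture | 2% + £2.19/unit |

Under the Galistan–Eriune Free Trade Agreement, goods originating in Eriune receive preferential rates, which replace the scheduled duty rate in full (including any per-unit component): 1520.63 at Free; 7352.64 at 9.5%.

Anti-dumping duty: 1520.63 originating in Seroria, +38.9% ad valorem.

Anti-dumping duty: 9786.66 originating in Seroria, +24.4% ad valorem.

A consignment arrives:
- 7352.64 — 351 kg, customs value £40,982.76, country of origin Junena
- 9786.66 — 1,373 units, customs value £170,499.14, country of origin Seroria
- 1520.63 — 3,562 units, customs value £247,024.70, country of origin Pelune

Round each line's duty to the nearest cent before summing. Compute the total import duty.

£125,393.39

Line 1 (7352.64, Junena, 351 kg, £40,982.76):
Base rate for 7352.64 is 14%.
7352.64 has an FTA preferential rate, but origin Junena is not Eriune; base rate stands.
Duty = £40,982.76 × 14% = £5,737.59.
Line 2 (9786.66, Seroria, 1,373 units, £170,499.14):
Base rate for 9786.66 is 2% + £2.19/unit.
Additional duty on 9786.66 from Seroria: +24.4%. Applied ad valorem rate: 2% + 24.4% = 26.4%.
Duty = £170,499.14 × 26.4% + 1,373 × £2.19 = £48,018.64.
Line 3 (1520.63, Pelune, 3,562 units, £247,024.70):
Base rate for 1520.63 is 29%.
1520.63 has an FTA preferential rate, but origin Pelune is not Eriune; base rate stands.
The additional-duty order on 1520.63 targets Seroria, not Pelune; it does not apply.
Duty = £247,024.70 × 29% = £71,637.16.
Total = £5,737.59 + £48,018.64 + £71,637.16 = £125,393.39.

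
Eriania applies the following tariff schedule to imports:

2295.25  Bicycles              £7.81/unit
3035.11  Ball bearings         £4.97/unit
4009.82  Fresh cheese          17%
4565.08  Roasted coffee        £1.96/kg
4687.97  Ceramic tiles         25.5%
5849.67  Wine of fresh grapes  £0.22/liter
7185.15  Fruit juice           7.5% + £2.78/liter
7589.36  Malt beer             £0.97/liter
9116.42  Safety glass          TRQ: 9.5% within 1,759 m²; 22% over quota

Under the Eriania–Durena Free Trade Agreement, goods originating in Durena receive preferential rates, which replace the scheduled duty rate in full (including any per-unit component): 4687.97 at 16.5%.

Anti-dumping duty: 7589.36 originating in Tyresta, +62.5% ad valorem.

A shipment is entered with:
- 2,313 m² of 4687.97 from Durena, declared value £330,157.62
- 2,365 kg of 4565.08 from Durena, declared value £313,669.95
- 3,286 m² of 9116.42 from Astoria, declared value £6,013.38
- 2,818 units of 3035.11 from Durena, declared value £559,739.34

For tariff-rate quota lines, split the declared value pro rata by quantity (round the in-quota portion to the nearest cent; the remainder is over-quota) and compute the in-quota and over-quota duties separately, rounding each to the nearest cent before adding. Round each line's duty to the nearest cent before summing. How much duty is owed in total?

£74,037.44

Line 1 (4687.97, Durena, 2,313 m², £330,157.62):
Base rate for 4687.97 is 25.5%.
Origin Durena qualifies under the Eriania–Durena agreement and 4687.97 is covered: preferential rate 16.5% applies instead.
Duty = £330,157.62 × 16.5% = £54,476.01.
Line 2 (4565.08, Durena, 2,365 kg, £313,669.95):
Base rate for 4565.08 is £1.96/kg.
Origin Durena is the FTA partner but 4565.08 is not on the preference list; base rate stands.
Duty = 2,365 × £1.96 = £4,635.40.
Line 3 (9116.42, Astoria, 3,286 m², £6,013.38):
Code 9116.42 is under a tariff-rate quota (threshold 1,759 m²). In-quota: 1,759 m² at 9.5%; over-quota: 1,527 m² at 22%.
Pro-rata value split: in-quota = £6,013.38 × 1,759/3,286 = £3,218.97; over-quota = £6,013.38 − £3,218.97 = £2,794.41.
In-quota duty = £3,218.97 × 9.5% = £305.80. Over-quota duty = £2,794.41 × 22% = £614.77.
Line duty = £305.80 + £614.77 = £920.57.
Line 4 (3035.11, Durena, 2,818 units, £559,739.34):
Base rate for 3035.11 is £4.97/unit.
Origin Durena is the FTA partner but 3035.11 is not on the preference list; base rate stands.
Duty = 2,818 × £4.97 = £14,005.46.
Total = £54,476.01 + £4,635.40 + £920.57 + £14,005.46 = £74,037.44.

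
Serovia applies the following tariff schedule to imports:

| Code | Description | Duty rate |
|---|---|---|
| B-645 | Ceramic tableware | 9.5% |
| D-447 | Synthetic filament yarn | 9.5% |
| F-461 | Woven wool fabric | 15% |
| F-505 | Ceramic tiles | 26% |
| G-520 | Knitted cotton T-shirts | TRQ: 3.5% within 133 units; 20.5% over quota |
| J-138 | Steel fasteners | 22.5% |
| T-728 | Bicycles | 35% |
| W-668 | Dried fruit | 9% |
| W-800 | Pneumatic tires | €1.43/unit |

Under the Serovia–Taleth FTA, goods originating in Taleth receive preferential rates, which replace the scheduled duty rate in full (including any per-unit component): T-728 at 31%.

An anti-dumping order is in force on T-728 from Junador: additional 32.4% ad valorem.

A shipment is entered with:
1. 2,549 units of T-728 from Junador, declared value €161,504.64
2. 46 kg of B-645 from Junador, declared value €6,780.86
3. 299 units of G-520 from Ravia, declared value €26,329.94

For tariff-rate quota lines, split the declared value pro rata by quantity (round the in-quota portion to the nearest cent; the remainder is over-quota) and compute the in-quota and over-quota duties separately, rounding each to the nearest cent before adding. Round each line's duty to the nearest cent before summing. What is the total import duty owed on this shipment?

Line 1 (T-728, Junador, 2,549 units, €161,504.64):
Base rate for T-728 is 35%.
T-728 has an FTA preferential rate, but origin Junador is not Taleth; base rate stands.
Additional duty on T-728 from Junador: +32.4%. Applied ad valorem rate: 35% + 32.4% = 67.4%.
Duty = €161,504.64 × 67.4% = €108,854.13.
Line 2 (B-645, Junador, 46 kg, €6,780.86):
Base rate for B-645 is 9.5%.
Duty = €6,780.86 × 9.5% = €644.18.
Line 3 (G-520, Ravia, 299 units, €26,329.94):
Code G-520 is under a tariff-rate quota (threshold 133 units). In-quota: 133 units at 3.5%; over-quota: 166 units at 20.5%.
Pro-rata value split: in-quota = €26,329.94 × 133/299 = €11,711.98; over-quota = €26,329.94 − €11,711.98 = €14,617.96.
In-quota duty = €11,711.98 × 3.5% = €409.92. Over-quota duty = €14,617.96 × 20.5% = €2,996.68.
Line duty = €409.92 + €2,996.68 = €3,406.60.
Total = €108,854.13 + €644.18 + €3,406.60 = €112,904.91.

€112,904.91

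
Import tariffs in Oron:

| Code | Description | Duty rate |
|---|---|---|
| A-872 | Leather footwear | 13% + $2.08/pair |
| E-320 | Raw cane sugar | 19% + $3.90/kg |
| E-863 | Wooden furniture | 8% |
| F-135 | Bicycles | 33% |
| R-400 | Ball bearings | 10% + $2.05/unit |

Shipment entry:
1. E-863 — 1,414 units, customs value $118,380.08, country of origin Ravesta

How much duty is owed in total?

$9,470.41

Line 1 (E-863, Ravesta, 1,414 units, $118,380.08):
Base rate for E-863 is 8%.
Duty = $118,380.08 × 8% = $9,470.41.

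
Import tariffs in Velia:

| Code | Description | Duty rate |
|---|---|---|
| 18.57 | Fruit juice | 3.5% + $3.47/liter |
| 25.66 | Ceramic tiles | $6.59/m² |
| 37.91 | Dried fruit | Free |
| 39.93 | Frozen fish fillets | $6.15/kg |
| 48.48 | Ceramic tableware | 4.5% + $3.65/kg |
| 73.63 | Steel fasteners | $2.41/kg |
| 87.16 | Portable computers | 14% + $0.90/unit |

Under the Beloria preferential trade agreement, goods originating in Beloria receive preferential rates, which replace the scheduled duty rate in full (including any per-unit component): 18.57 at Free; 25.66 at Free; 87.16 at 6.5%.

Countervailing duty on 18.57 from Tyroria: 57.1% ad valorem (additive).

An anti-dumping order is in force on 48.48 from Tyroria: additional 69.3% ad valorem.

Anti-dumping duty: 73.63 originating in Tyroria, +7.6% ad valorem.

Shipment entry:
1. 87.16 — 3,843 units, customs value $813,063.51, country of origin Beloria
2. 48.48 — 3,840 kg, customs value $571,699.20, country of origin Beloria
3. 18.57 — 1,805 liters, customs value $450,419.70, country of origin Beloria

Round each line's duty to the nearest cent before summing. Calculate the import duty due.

$92,591.59

Line 1 (87.16, Beloria, 3,843 units, $813,063.51):
Base rate for 87.16 is 14% + $0.90/unit.
Origin Beloria qualifies under the Velia–Beloria agreement and 87.16 is covered: preferential rate 6.5% applies instead.
Duty = $813,063.51 × 6.5% = $52,849.13.
Line 2 (48.48, Beloria, 3,840 kg, $571,699.20):
Base rate for 48.48 is 4.5% + $3.65/kg.
Origin Beloria is the FTA partner but 48.48 is not on the preference list; base rate stands.
The additional-duty order on 48.48 targets Tyroria, not Beloria; it does not apply.
Duty = $571,699.20 × 4.5% + 3,840 × $3.65 = $39,742.46.
Line 3 (18.57, Beloria, 1,805 liters, $450,419.70):
Base rate for 18.57 is 3.5% + $3.47/liter.
Origin Beloria qualifies under the Velia–Beloria agreement and 18.57 is covered: preferential rate Free applies instead.
The additional-duty order on 18.57 targets Tyroria, not Beloria; it does not apply.
Duty = $450,419.70 × 0% = $0.00.
Total = $52,849.13 + $39,742.46 + $0.00 = $92,591.59.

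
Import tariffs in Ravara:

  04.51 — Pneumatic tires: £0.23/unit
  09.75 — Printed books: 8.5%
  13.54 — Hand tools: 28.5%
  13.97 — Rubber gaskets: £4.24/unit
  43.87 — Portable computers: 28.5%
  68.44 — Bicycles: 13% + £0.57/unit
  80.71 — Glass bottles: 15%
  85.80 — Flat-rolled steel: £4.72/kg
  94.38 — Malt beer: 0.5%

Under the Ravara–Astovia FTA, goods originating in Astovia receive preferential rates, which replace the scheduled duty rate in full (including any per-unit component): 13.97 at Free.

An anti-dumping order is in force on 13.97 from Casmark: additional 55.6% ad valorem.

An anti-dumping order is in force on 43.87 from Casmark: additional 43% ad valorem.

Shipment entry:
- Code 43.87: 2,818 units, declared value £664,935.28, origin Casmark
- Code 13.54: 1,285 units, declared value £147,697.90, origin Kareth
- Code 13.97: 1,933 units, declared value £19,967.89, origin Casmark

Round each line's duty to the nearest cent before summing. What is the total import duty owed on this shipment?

£536,820.70

Line 1 (43.87, Casmark, 2,818 units, £664,935.28):
Base rate for 43.87 is 28.5%.
Additional duty on 43.87 from Casmark: +43%. Applied ad valorem rate: 28.5% + 43% = 71.5%.
Duty = £664,935.28 × 71.5% = £475,428.73.
Line 2 (13.54, Kareth, 1,285 units, £147,697.90):
Base rate for 13.54 is 28.5%.
Duty = £147,697.90 × 28.5% = £42,093.90.
Line 3 (13.97, Casmark, 1,933 units, £19,967.89):
Base rate for 13.97 is £4.24/unit.
13.97 has an FTA preferential rate, but origin Casmark is not Astovia; base rate stands.
Additional duty on 13.97 from Casmark: +55.6% ad valorem. Applied ad valorem rate = 55.6%.
Duty = £19,967.89 × 55.6% + 1,933 × £4.24 = £19,298.07.
Total = £475,428.73 + £42,093.90 + £19,298.07 = £536,820.70.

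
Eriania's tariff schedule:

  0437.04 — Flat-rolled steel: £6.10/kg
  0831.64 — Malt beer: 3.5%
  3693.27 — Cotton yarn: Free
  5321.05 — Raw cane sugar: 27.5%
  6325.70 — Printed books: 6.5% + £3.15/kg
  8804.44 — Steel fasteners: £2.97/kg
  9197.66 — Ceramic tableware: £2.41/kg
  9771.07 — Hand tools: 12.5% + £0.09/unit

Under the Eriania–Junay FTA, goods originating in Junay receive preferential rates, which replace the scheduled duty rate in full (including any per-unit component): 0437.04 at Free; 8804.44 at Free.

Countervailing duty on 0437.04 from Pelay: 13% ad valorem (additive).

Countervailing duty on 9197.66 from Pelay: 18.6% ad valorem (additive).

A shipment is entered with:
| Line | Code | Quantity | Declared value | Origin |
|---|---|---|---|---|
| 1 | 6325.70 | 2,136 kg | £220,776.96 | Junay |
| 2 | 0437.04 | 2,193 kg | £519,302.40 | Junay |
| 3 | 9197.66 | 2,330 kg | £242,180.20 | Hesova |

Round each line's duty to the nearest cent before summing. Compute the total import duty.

Line 1 (6325.70, Junay, 2,136 kg, £220,776.96):
Base rate for 6325.70 is 6.5% + £3.15/kg.
Origin Junay is the FTA partner but 6325.70 is not on the preference list; base rate stands.
Duty = £220,776.96 × 6.5% + 2,136 × £3.15 = £21,078.90.
Line 2 (0437.04, Junay, 2,193 kg, £519,302.40):
Base rate for 0437.04 is £6.10/kg.
Origin Junay qualifies under the Eriania–Junay agreement and 0437.04 is covered: preferential rate Free applies instead.
The additional-duty order on 0437.04 targets Pelay, not Junay; it does not apply.
Duty = £519,302.40 × 0% = £0.00.
Line 3 (9197.66, Hesova, 2,330 kg, £242,180.20):
Base rate for 9197.66 is £2.41/kg.
The additional-duty order on 9197.66 targets Pelay, not Hesova; it does not apply.
Duty = 2,330 × £2.41 = £5,615.30.
Total = £21,078.90 + £0.00 + £5,615.30 = £26,694.20.

£26,694.20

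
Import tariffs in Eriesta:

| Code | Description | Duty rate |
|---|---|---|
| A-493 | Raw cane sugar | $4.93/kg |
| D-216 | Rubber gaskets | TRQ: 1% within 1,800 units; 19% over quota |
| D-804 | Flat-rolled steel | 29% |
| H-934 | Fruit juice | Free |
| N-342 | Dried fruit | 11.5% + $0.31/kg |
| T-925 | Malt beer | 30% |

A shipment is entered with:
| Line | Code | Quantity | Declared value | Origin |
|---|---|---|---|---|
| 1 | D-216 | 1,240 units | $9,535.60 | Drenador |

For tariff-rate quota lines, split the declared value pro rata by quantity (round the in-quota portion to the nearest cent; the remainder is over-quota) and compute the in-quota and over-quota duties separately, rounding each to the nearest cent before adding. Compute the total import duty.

Line 1 (D-216, Drenador, 1,240 units, $9,535.60):
Code D-216 is under a tariff-rate quota (threshold 1,800 units). Quantity 1,240 units is within the quota, so the in-quota rate 1% applies to the full value.
Duty = $9,535.60 × 1% = $95.36.

$95.36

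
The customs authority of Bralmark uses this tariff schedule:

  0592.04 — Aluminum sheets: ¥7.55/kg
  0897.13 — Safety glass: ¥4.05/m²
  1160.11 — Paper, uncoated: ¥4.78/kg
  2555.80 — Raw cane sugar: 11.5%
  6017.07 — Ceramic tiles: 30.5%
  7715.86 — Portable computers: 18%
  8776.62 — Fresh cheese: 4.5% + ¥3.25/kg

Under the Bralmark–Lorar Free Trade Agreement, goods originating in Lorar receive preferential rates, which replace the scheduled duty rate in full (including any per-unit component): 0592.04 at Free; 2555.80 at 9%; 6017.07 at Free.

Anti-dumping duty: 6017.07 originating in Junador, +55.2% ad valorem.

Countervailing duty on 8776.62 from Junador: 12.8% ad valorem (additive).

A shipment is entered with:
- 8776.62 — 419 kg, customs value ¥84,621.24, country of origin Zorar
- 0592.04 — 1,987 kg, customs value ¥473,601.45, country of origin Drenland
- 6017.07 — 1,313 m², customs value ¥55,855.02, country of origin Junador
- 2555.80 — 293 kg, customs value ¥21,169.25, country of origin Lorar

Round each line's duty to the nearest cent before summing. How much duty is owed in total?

Line 1 (8776.62, Zorar, 419 kg, ¥84,621.24):
Base rate for 8776.62 is 4.5% + ¥3.25/kg.
The additional-duty order on 8776.62 targets Junador, not Zorar; it does not apply.
Duty = ¥84,621.24 × 4.5% + 419 × ¥3.25 = ¥5,169.71.
Line 2 (0592.04, Drenland, 1,987 kg, ¥473,601.45):
Base rate for 0592.04 is ¥7.55/kg.
0592.04 has an FTA preferential rate, but origin Drenland is not Lorar; base rate stands.
Duty = 1,987 × ¥7.55 = ¥15,001.85.
Line 3 (6017.07, Junador, 1,313 m², ¥55,855.02):
Base rate for 6017.07 is 30.5%.
6017.07 has an FTA preferential rate, but origin Junador is not Lorar; base rate stands.
Additional duty on 6017.07 from Junador: +55.2%. Applied ad valorem rate: 30.5% + 55.2% = 85.7%.
Duty = ¥55,855.02 × 85.7% = ¥47,867.75.
Line 4 (2555.80, Lorar, 293 kg, ¥21,169.25):
Base rate for 2555.80 is 11.5%.
Origin Lorar qualifies under the Bralmark–Lorar agreement and 2555.80 is covered: preferential rate 9% applies instead.
Duty = ¥21,169.25 × 9% = ¥1,905.23.
Total = ¥5,169.71 + ¥15,001.85 + ¥47,867.75 + ¥1,905.23 = ¥69,944.54.

¥69,944.54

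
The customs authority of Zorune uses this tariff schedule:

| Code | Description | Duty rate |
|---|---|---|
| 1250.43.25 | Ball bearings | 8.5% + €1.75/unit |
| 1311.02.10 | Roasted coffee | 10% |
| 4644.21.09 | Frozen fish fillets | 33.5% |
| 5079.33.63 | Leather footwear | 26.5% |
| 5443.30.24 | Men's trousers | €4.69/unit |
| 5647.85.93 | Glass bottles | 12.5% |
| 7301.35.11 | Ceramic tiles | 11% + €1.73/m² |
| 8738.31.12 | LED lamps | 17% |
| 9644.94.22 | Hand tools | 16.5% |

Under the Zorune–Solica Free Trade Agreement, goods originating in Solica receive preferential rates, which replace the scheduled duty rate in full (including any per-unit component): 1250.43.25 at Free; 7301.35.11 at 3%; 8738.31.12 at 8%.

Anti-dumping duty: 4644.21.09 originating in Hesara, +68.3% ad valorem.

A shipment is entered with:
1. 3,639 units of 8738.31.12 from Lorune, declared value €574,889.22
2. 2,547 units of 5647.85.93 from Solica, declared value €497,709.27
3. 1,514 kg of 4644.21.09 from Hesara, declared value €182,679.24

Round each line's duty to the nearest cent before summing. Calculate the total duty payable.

€345,912.30

Line 1 (8738.31.12, Lorune, 3,639 units, €574,889.22):
Base rate for 8738.31.12 is 17%.
8738.31.12 has an FTA preferential rate, but origin Lorune is not Solica; base rate stands.
Duty = €574,889.22 × 17% = €97,731.17.
Line 2 (5647.85.93, Solica, 2,547 units, €497,709.27):
Base rate for 5647.85.93 is 12.5%.
Origin Solica is the FTA partner but 5647.85.93 is not on the preference list; base rate stands.
Duty = €497,709.27 × 12.5% = €62,213.66.
Line 3 (4644.21.09, Hesara, 1,514 kg, €182,679.24):
Base rate for 4644.21.09 is 33.5%.
Additional duty on 4644.21.09 from Hesara: +68.3%. Applied ad valorem rate: 33.5% + 68.3% = 101.8%.
Duty = €182,679.24 × 101.8% = €185,967.47.
Total = €97,731.17 + €62,213.66 + €185,967.47 = €345,912.30.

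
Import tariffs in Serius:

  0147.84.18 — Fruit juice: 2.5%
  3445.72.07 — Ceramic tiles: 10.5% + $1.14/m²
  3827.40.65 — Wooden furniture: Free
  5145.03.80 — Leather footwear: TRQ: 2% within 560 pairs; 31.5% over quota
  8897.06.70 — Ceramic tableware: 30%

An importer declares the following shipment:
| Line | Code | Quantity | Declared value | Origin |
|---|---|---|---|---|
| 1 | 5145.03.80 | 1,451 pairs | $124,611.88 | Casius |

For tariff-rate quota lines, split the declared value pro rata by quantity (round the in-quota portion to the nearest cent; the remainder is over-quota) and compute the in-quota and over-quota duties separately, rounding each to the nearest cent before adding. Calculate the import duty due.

Line 1 (5145.03.80, Casius, 1,451 pairs, $124,611.88):
Code 5145.03.80 is under a tariff-rate quota (threshold 560 pairs). In-quota: 560 pairs at 2%; over-quota: 891 pairs at 31.5%.
Pro-rata value split: in-quota = $124,611.88 × 560/1,451 = $48,092.80; over-quota = $124,611.88 − $48,092.80 = $76,519.08.
In-quota duty = $48,092.80 × 2% = $961.86. Over-quota duty = $76,519.08 × 31.5% = $24,103.51.
Line duty = $961.86 + $24,103.51 = $25,065.37.

$25,065.37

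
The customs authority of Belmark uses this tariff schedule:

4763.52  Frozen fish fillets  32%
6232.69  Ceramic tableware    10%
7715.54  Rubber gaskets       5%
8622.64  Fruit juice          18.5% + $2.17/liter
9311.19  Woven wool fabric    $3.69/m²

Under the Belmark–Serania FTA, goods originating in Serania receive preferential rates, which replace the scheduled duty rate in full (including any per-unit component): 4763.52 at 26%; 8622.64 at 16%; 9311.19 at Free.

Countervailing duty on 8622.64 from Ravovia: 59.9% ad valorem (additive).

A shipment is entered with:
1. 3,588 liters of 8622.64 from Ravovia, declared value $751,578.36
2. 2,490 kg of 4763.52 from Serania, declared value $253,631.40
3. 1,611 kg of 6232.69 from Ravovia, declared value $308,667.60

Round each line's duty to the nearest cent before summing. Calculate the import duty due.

Line 1 (8622.64, Ravovia, 3,588 liters, $751,578.36):
Base rate for 8622.64 is 18.5% + $2.17/liter.
8622.64 has an FTA preferential rate, but origin Ravovia is not Serania; base rate stands.
Additional duty on 8622.64 from Ravovia: +59.9%. Applied ad valorem rate: 18.5% + 59.9% = 78.4%.
Duty = $751,578.36 × 78.4% + 3,588 × $2.17 = $597,023.39.
Line 2 (4763.52, Serania, 2,490 kg, $253,631.40):
Base rate for 4763.52 is 32%.
Origin Serania qualifies under the Belmark–Serania agreement and 4763.52 is covered: preferential rate 26% applies instead.
Duty = $253,631.40 × 26% = $65,944.16.
Line 3 (6232.69, Ravovia, 1,611 kg, $308,667.60):
Base rate for 6232.69 is 10%.
Duty = $308,667.60 × 10% = $30,866.76.
Total = $597,023.39 + $65,944.16 + $30,866.76 = $693,834.31.

$693,834.31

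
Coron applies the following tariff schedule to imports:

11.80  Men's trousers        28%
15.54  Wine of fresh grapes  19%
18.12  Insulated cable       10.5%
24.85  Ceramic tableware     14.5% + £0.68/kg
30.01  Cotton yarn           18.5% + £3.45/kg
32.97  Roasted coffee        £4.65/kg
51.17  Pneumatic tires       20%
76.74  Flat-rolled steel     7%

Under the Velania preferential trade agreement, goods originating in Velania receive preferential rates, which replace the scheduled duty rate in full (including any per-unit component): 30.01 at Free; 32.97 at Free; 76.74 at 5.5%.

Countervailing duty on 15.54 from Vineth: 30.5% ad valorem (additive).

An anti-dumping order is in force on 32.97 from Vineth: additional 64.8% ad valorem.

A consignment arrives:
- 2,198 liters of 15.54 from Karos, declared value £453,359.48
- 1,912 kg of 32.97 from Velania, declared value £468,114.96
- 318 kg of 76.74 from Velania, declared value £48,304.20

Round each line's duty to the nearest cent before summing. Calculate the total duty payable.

Line 1 (15.54, Karos, 2,198 liters, £453,359.48):
Base rate for 15.54 is 19%.
The additional-duty order on 15.54 targets Vineth, not Karos; it does not apply.
Duty = £453,359.48 × 19% = £86,138.30.
Line 2 (32.97, Velania, 1,912 kg, £468,114.96):
Base rate for 32.97 is £4.65/kg.
Origin Velania qualifies under the Coron–Velania agreement and 32.97 is covered: preferential rate Free applies instead.
The additional-duty order on 32.97 targets Vineth, not Velania; it does not apply.
Duty = £468,114.96 × 0% = £0.00.
Line 3 (76.74, Velania, 318 kg, £48,304.20):
Base rate for 76.74 is 7%.
Origin Velania qualifies under the Coron–Velania agreement and 76.74 is covered: preferential rate 5.5% applies instead.
Duty = £48,304.20 × 5.5% = £2,656.73.
Total = £86,138.30 + £0.00 + £2,656.73 = £88,795.03.

£88,795.03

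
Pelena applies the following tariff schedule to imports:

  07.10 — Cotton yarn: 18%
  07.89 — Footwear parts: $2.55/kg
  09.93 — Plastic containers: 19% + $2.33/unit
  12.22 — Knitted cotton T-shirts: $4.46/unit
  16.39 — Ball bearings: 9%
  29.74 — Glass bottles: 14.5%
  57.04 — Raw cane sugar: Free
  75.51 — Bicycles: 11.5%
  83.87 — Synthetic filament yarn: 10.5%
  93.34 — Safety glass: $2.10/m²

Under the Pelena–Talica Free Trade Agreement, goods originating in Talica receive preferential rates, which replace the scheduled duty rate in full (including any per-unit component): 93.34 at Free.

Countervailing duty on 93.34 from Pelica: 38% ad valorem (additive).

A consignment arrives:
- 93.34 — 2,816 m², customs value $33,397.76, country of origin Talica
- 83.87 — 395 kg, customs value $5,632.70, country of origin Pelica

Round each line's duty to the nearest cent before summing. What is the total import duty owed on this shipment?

Line 1 (93.34, Talica, 2,816 m², $33,397.76):
Base rate for 93.34 is $2.10/m².
Origin Talica qualifies under the Pelena–Talica agreement and 93.34 is covered: preferential rate Free applies instead.
The additional-duty order on 93.34 targets Pelica, not Talica; it does not apply.
Duty = $33,397.76 × 0% = $0.00.
Line 2 (83.87, Pelica, 395 kg, $5,632.70):
Base rate for 83.87 is 10.5%.
Duty = $5,632.70 × 10.5% = $591.43.
Total = $0.00 + $591.43 = $591.43.

$591.43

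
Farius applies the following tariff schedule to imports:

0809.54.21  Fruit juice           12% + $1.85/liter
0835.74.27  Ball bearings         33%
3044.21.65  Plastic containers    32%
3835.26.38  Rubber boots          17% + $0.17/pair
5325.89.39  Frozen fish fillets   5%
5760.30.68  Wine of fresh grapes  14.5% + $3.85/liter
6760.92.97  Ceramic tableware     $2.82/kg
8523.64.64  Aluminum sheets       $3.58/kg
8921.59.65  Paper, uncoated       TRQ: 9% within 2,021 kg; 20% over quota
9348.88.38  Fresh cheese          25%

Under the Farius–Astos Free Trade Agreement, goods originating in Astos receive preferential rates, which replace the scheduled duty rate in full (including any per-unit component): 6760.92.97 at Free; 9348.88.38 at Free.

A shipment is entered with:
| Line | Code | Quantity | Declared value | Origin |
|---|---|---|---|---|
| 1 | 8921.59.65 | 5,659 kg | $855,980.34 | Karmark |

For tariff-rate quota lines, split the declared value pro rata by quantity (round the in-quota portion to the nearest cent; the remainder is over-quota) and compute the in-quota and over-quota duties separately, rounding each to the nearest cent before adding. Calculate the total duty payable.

Line 1 (8921.59.65, Karmark, 5,659 kg, $855,980.34):
Code 8921.59.65 is under a tariff-rate quota (threshold 2,021 kg). In-quota: 2,021 kg at 9%; over-quota: 3,638 kg at 20%.
Pro-rata value split: in-quota = $855,980.34 × 2,021/5,659 = $305,696.46; over-quota = $855,980.34 − $305,696.46 = $550,283.88.
In-quota duty = $305,696.46 × 9% = $27,512.68. Over-quota duty = $550,283.88 × 20% = $110,056.78.
Line duty = $27,512.68 + $110,056.78 = $137,569.46.

$137,569.46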